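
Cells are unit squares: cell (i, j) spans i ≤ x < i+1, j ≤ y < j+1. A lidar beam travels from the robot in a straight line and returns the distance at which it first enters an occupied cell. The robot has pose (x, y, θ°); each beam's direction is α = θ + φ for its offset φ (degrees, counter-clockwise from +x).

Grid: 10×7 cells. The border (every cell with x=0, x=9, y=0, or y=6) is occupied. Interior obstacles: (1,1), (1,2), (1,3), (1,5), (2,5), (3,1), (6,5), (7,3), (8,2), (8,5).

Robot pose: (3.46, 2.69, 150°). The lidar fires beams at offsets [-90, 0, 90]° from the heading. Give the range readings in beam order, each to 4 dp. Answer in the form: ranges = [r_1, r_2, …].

ranges = [3.8221, 1.6859, 0.7967]

beam 1: φ=-90°, α=60°
  direction (0.5000, 0.8660); cell (3,2); t to first gridline: x 1.0800, y 0.3580 (then +2.0000 / +1.1547)
    (3,3) via y @ 0.3580
    (4,3) via x @ 1.0800
    (4,4) via y @ 1.5127
    (4,5) via y @ 2.6674
    (5,5) via x @ 3.0800
    (5,6) via y @ 3.8221  # hit
  → r_1 = 3.8221
beam 2: φ=0°, α=150°
  direction (-0.8660, 0.5000); cell (3,2); t to first gridline: x 0.5312, y 0.6200 (then +1.1547 / +2.0000)
    (2,2) via x @ 0.5312
    (2,3) via y @ 0.6200
    (1,3) via x @ 1.6859  # hit
  → r_2 = 1.6859
beam 3: φ=90°, α=240°
  direction (-0.5000, -0.8660); cell (3,2); t to first gridline: x 0.9200, y 0.7967 (then +2.0000 / +1.1547)
    (3,1) via y @ 0.7967  # hit
  → r_3 = 0.7967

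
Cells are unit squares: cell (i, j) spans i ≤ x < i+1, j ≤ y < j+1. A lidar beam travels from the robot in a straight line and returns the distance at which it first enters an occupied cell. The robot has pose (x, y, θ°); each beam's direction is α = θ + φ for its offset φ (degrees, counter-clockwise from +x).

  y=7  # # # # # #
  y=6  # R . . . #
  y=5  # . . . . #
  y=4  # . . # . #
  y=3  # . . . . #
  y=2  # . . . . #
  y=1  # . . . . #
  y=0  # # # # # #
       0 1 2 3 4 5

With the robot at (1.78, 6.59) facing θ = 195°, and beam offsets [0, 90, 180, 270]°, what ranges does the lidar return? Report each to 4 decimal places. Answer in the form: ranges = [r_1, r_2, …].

beam 1: φ=0°, α=195°
  dir = (cos 195°, sin 195°) = (-0.9659, -0.2588); from cell (1,6)
  next x-line at t=0.8075, next y-line at t=2.2796; Δt_x=1.0353, Δt_y=3.8637
    x: enter (0,6) at t=0.8075 ← occupied
  → r_1 = 0.8075
beam 2: φ=90°, α=285°
  dir = (cos 285°, sin 285°) = (0.2588, -0.9659); from cell (1,6)
  next x-line at t=0.8500, next y-line at t=0.6108; Δt_x=3.8637, Δt_y=1.0353
    y: enter (1,5) at t=0.6108
    x: enter (2,5) at t=0.8500
    y: enter (2,4) at t=1.6461
    y: enter (2,3) at t=2.6814
    y: enter (2,2) at t=3.7166
    x: enter (3,2) at t=4.7137
    y: enter (3,1) at t=4.7519
    y: enter (3,0) at t=5.7872 ← occupied
  → r_2 = 5.7872
beam 3: φ=180°, α=15°
  dir = (cos 15°, sin 15°) = (0.9659, 0.2588); from cell (1,6)
  next x-line at t=0.2278, next y-line at t=1.5841; Δt_x=1.0353, Δt_y=3.8637
    x: enter (2,6) at t=0.2278
    x: enter (3,6) at t=1.2630
    y: enter (3,7) at t=1.5841 ← occupied
  → r_3 = 1.5841
beam 4: φ=270°, α=105°
  dir = (cos 105°, sin 105°) = (-0.2588, 0.9659); from cell (1,6)
  next x-line at t=3.0137, next y-line at t=0.4245; Δt_x=3.8637, Δt_y=1.0353
    y: enter (1,7) at t=0.4245 ← occupied
  → r_4 = 0.4245

ranges = [0.8075, 5.7872, 1.5841, 0.4245]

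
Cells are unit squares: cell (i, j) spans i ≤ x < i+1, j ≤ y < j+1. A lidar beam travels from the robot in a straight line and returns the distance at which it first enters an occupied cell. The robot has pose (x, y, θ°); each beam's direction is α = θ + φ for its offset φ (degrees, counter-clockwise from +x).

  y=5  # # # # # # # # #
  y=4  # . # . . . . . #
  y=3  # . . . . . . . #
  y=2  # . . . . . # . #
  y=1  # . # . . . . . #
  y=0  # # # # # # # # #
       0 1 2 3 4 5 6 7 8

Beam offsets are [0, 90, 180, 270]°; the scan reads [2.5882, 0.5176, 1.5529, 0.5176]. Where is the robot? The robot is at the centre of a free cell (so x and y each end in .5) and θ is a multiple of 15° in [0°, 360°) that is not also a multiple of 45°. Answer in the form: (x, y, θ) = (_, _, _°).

Enumerate (i+0.5, j+0.5, θ) over the 25 free cells and 16 admissible headings. For each, cast all 4 beams and compare to the given ranges.
  (7.5, 4.5, 330°): beam 1 = 0.5774 ≠ 2.5882 ✗
  (2.5, 2.5, 345°): beam 1 = 5.6940 ≠ 2.5882 ✗
  (5.5, 1.5, 120°): beam 1 = 4.0415 ≠ 2.5882 ✗
  …
  (7.5, 2.5, 105°): r_1=2.5882, r_2=0.5176, r_3=1.5529, r_4=0.5176 — all match ✓
No second candidate reproduces the full scan.

(x, y, θ) = (7.5, 2.5, 105°)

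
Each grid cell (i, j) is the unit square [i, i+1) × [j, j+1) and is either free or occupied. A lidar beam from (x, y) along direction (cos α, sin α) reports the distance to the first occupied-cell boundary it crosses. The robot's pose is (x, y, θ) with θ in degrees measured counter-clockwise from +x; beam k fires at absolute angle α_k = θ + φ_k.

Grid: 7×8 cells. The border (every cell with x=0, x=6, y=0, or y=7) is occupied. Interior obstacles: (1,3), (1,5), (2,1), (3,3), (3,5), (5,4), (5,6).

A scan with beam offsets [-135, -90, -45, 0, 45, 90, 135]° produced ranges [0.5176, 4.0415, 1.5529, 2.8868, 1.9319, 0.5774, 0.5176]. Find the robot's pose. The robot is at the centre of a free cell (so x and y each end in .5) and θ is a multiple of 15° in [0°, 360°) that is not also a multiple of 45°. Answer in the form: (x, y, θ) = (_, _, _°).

Enumerate (i+0.5, j+0.5, θ) over the 23 free cells and 16 admissible headings. For each, cast all 7 beams and compare to the given ranges.
  (5.5, 5.5, 210°): beam 2 = 0.5774 ≠ 4.0415 ✗
  (4.5, 2.5, 30°): beam 1 = 1.5529 ≠ 0.5176 ✗
  (1.5, 1.5, 240°): beam 1 = 1.5529 ≠ 0.5176 ✗
  …
  (5.5, 3.5, 240°): r_1=0.5176, r_2=4.0415, r_3=1.5529, r_4=2.8868, r_5=1.9319, r_6=0.5774, r_7=0.5176 — all match ✓
Only this pose fits every beam.

(x, y, θ) = (5.5, 3.5, 240°)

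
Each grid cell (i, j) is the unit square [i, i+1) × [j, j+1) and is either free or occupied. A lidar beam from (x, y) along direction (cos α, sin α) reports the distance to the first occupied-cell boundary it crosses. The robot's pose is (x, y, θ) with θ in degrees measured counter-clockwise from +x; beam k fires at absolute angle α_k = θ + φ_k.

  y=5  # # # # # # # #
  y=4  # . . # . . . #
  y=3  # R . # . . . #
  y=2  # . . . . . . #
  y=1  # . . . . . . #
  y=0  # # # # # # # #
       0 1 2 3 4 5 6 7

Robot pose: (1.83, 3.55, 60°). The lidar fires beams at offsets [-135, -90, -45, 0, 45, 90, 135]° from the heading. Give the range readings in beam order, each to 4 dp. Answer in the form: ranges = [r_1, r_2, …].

ranges = [2.6400, 5.1000, 1.2113, 1.6743, 1.5012, 0.9584, 0.8593]

beam 1: φ=-135°, α=285°
  direction (0.2588, -0.9659); cell (1,3); t to first gridline: x 0.6568, y 0.5694 (then +3.8637 / +1.0353)
    (1,2) via y @ 0.5694
    (2,2) via x @ 0.6568
    (2,1) via y @ 1.6047
    (2,0) via y @ 2.6400  # hit
  → r_1 = 2.6400
beam 2: φ=-90°, α=330°
  direction (0.8660, -0.5000); cell (1,3); t to first gridline: x 0.1963, y 1.1000 (then +1.1547 / +2.0000)
    (2,3) via x @ 0.1963
    (2,2) via y @ 1.1000
    (3,2) via x @ 1.3510
    (4,2) via x @ 2.5057
    (4,1) via y @ 3.1000
    (5,1) via x @ 3.6604
    (6,1) via x @ 4.8151
    (6,0) via y @ 5.1000  # hit
  → r_2 = 5.1000
beam 3: φ=-45°, α=15°
  direction (0.9659, 0.2588); cell (1,3); t to first gridline: x 0.1760, y 1.7387 (then +1.0353 / +3.8637)
    (2,3) via x @ 0.1760
    (3,3) via x @ 1.2113  # hit
  → r_3 = 1.2113
beam 4: φ=0°, α=60°
  direction (0.5000, 0.8660); cell (1,3); t to first gridline: x 0.3400, y 0.5196 (then +2.0000 / +1.1547)
    (2,3) via x @ 0.3400
    (2,4) via y @ 0.5196
    (2,5) via y @ 1.6743  # hit
  → r_4 = 1.6743
beam 5: φ=45°, α=105°
  direction (-0.2588, 0.9659); cell (1,3); t to first gridline: x 3.2069, y 0.4659 (then +3.8637 / +1.0353)
    (1,4) via y @ 0.4659
    (1,5) via y @ 1.5012  # hit
  → r_5 = 1.5012
beam 6: φ=90°, α=150°
  direction (-0.8660, 0.5000); cell (1,3); t to first gridline: x 0.9584, y 0.9000 (then +1.1547 / +2.0000)
    (1,4) via y @ 0.9000
    (0,4) via x @ 0.9584  # hit
  → r_6 = 0.9584
beam 7: φ=135°, α=195°
  direction (-0.9659, -0.2588); cell (1,3); t to first gridline: x 0.8593, y 2.1250 (then +1.0353 / +3.8637)
    (0,3) via x @ 0.8593  # hit
  → r_7 = 0.8593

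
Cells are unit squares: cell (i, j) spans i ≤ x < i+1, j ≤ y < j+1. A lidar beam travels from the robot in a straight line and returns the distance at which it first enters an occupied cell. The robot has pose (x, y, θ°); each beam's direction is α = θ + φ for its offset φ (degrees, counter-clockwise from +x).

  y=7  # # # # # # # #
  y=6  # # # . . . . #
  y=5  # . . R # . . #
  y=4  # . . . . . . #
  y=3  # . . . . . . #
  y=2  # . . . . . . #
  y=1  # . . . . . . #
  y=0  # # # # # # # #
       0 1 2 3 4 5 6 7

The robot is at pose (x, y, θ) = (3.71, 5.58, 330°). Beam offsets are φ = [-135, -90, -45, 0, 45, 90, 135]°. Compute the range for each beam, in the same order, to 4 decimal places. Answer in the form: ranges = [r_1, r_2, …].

beam 1: φ=-135°, α=195°
  d=(-0.9659,-0.2588)  start (3,5)  tX=0.7350 tY=2.2409  stride 1/|dx|=1.0353 1/|dy|=3.8637
    cross x-line → (2,5), t=0.7350
    cross x-line → (1,5), t=1.7703
    cross y-line → (1,4), t=2.2409
    cross x-line → (0,4), t=2.8056 (wall)
  → r_1 = 2.8056
beam 2: φ=-90°, α=240°
  d=(-0.5000,-0.8660)  start (3,5)  tX=1.4200 tY=0.6697  stride 1/|dx|=2.0000 1/|dy|=1.1547
    cross y-line → (3,4), t=0.6697
    cross x-line → (2,4), t=1.4200
    cross y-line → (2,3), t=1.8244
    cross y-line → (2,2), t=2.9791
    cross x-line → (1,2), t=3.4200
    cross y-line → (1,1), t=4.1338
    cross y-line → (1,0), t=5.2885 (wall)
  → r_2 = 5.2885
beam 3: φ=-45°, α=285°
  d=(0.2588,-0.9659)  start (3,5)  tX=1.1205 tY=0.6005  stride 1/|dx|=3.8637 1/|dy|=1.0353
    cross y-line → (3,4), t=0.6005
    cross x-line → (4,4), t=1.1205
    cross y-line → (4,3), t=1.6357
    cross y-line → (4,2), t=2.6710
    cross y-line → (4,1), t=3.7063
    cross y-line → (4,0), t=4.7416 (wall)
  → r_3 = 4.7416
beam 4: φ=0°, α=330°
  d=(0.8660,-0.5000)  start (3,5)  tX=0.3349 tY=1.1600  stride 1/|dx|=1.1547 1/|dy|=2.0000
    cross x-line → (4,5), t=0.3349 (wall)
  → r_4 = 0.3349
beam 5: φ=45°, α=15°
  d=(0.9659,0.2588)  start (3,5)  tX=0.3002 tY=1.6228  stride 1/|dx|=1.0353 1/|dy|=3.8637
    cross x-line → (4,5), t=0.3002 (wall)
  → r_5 = 0.3002
beam 6: φ=90°, α=60°
  d=(0.5000,0.8660)  start (3,5)  tX=0.5800 tY=0.4850  stride 1/|dx|=2.0000 1/|dy|=1.1547
    cross y-line → (3,6), t=0.4850
    cross x-line → (4,6), t=0.5800
    cross y-line → (4,7), t=1.6397 (wall)
  → r_6 = 1.6397
beam 7: φ=135°, α=105°
  d=(-0.2588,0.9659)  start (3,5)  tX=2.7432 tY=0.4348  stride 1/|dx|=3.8637 1/|dy|=1.0353
    cross y-line → (3,6), t=0.4348
    cross y-line → (3,7), t=1.4701 (wall)
  → r_7 = 1.4701

ranges = [2.8056, 5.2885, 4.7416, 0.3349, 0.3002, 1.6397, 1.4701]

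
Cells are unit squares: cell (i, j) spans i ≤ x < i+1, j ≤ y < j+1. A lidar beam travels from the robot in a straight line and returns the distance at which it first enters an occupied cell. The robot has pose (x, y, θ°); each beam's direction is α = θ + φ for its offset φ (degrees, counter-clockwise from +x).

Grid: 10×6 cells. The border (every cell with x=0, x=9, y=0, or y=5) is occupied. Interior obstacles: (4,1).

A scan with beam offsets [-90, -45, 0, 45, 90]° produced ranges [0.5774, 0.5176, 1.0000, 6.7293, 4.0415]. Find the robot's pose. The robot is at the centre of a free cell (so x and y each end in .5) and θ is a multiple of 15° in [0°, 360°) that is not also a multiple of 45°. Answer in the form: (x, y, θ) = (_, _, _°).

(x, y, θ) = (7.5, 4.5, 150°)

The pose lattice has 31·16 = 496 candidates. Test each by forward raycasting.
  (3.5, 2.5, 345°): beam 1 = 1.5529 ≠ 0.5774 ✗
  (7.5, 1.5, 285°): beam 1 = 1.9319 ≠ 0.5774 ✗
  (7.5, 4.5, 165°): beam 1 = 0.5176 ≠ 0.5774 ✗
  …
  (7.5, 4.5, 150°): r_1=0.5774, r_2=0.5176, r_3=1.0000, r_4=6.7293, r_5=4.0415 — all match ✓
No second candidate reproduces the full scan.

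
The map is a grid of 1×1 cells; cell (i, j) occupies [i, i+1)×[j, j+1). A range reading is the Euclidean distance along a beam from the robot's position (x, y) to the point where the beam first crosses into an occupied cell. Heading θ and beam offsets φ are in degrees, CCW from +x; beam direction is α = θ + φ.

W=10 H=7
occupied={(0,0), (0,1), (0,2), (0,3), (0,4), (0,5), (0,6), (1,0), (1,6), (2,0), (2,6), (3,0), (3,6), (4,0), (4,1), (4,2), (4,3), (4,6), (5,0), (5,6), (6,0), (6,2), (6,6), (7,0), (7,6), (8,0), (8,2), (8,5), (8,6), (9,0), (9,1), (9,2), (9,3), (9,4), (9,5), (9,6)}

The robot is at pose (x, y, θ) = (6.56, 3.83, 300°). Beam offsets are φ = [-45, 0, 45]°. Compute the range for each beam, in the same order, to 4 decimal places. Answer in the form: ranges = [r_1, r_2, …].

beam 1: φ=-45°, α=255°
  d=(-0.2588,-0.9659)  start (6,3)  tX=2.1637 tY=0.8593  stride 1/|dx|=3.8637 1/|dy|=1.0353
    cross y-line → (6,2), t=0.8593 (wall)
  → r_1 = 0.8593
beam 2: φ=0°, α=300°
  d=(0.5000,-0.8660)  start (6,3)  tX=0.8800 tY=0.9584  stride 1/|dx|=2.0000 1/|dy|=1.1547
    cross x-line → (7,3), t=0.8800
    cross y-line → (7,2), t=0.9584
    cross y-line → (7,1), t=2.1131
    cross x-line → (8,1), t=2.8800
    cross y-line → (8,0), t=3.2678 (wall)
  → r_2 = 3.2678
beam 3: φ=45°, α=345°
  d=(0.9659,-0.2588)  start (6,3)  tX=0.4555 tY=3.2069  stride 1/|dx|=1.0353 1/|dy|=3.8637
    cross x-line → (7,3), t=0.4555
    cross x-line → (8,3), t=1.4908
    cross x-line → (9,3), t=2.5261 (wall)
  → r_3 = 2.5261

ranges = [0.8593, 3.2678, 2.5261]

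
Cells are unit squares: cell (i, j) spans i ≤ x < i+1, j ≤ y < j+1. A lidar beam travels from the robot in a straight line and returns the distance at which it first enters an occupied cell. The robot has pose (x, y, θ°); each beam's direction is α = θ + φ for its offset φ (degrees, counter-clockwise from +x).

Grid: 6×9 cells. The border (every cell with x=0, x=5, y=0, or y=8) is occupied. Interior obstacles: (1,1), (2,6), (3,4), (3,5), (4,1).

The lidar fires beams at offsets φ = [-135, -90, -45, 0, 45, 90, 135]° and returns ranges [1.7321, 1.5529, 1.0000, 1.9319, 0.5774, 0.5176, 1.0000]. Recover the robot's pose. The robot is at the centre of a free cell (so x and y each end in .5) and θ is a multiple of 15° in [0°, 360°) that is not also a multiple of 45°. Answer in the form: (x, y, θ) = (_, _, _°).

Candidates: 23 free-cell centres × 16 headings = 368 poses. Raycast each; keep the one whose scan matches to 4 dp.
  (1.5, 5.5, 255°): beam 1 = 1.0000 ≠ 1.7321 ✗
  (1.5, 2.5, 255°): beam 1 = 1.0000 ≠ 1.7321 ✗
  (1.5, 6.5, 30°): beam 1 = 1.9319 ≠ 1.7321 ✗
  …
  (1.5, 5.5, 105°): r_1=1.7321, r_2=1.5529, r_3=1.0000, r_4=1.9319, r_5=0.5774, r_6=0.5176, r_7=1.0000 — all match ✓
No second candidate reproduces the full scan.

(x, y, θ) = (1.5, 5.5, 105°)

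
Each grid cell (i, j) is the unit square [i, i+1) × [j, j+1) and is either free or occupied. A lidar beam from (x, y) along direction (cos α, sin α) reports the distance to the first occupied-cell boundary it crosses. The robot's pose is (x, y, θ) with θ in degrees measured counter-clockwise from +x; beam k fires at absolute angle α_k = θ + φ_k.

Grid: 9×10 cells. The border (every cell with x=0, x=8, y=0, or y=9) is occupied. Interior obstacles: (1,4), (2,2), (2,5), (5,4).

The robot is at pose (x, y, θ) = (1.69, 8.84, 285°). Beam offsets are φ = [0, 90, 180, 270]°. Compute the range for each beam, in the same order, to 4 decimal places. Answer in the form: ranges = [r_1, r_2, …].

beam 1: φ=0°, α=285°
  direction (0.2588, -0.9659); cell (1,8); t to first gridline: x 1.1977, y 0.8696 (then +3.8637 / +1.0353)
    (1,7) via y @ 0.8696
    (2,7) via x @ 1.1977
    (2,6) via y @ 1.9049
    (2,5) via y @ 2.9402  # hit
  → r_1 = 2.9402
beam 2: φ=90°, α=15°
  direction (0.9659, 0.2588); cell (1,8); t to first gridline: x 0.3209, y 0.6182 (then +1.0353 / +3.8637)
    (2,8) via x @ 0.3209
    (2,9) via y @ 0.6182  # hit
  → r_2 = 0.6182
beam 3: φ=180°, α=105°
  direction (-0.2588, 0.9659); cell (1,8); t to first gridline: x 2.6660, y 0.1656 (then +3.8637 / +1.0353)
    (1,9) via y @ 0.1656  # hit
  → r_3 = 0.1656
beam 4: φ=270°, α=195°
  direction (-0.9659, -0.2588); cell (1,8); t to first gridline: x 0.7143, y 3.2455 (then +1.0353 / +3.8637)
    (0,8) via x @ 0.7143  # hit
  → r_4 = 0.7143

ranges = [2.9402, 0.6182, 0.1656, 0.7143]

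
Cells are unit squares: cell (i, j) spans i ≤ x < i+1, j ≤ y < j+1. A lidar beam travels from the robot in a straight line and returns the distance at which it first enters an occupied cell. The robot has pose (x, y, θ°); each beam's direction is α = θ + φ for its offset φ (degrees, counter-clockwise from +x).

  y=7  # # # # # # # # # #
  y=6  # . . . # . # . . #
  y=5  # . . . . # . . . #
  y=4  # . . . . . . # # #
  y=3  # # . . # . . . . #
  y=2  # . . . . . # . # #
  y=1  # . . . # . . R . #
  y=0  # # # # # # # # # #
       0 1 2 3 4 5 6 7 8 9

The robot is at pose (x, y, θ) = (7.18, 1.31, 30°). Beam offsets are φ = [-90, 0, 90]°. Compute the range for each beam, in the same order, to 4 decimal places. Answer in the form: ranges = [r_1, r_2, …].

beam 1: φ=-90°, α=300°
  direction (0.5000, -0.8660); cell (7,1); t to first gridline: x 1.6400, y 0.3580 (then +2.0000 / +1.1547)
    (7,0) via y @ 0.3580  # hit
  → r_1 = 0.3580
beam 2: φ=0°, α=30°
  direction (0.8660, 0.5000); cell (7,1); t to first gridline: x 0.9469, y 1.3800 (then +1.1547 / +2.0000)
    (8,1) via x @ 0.9469
    (8,2) via y @ 1.3800  # hit
  → r_2 = 1.3800
beam 3: φ=90°, α=120°
  direction (-0.5000, 0.8660); cell (7,1); t to first gridline: x 0.3600, y 0.7967 (then +2.0000 / +1.1547)
    (6,1) via x @ 0.3600
    (6,2) via y @ 0.7967  # hit
  → r_3 = 0.7967

ranges = [0.3580, 1.3800, 0.7967]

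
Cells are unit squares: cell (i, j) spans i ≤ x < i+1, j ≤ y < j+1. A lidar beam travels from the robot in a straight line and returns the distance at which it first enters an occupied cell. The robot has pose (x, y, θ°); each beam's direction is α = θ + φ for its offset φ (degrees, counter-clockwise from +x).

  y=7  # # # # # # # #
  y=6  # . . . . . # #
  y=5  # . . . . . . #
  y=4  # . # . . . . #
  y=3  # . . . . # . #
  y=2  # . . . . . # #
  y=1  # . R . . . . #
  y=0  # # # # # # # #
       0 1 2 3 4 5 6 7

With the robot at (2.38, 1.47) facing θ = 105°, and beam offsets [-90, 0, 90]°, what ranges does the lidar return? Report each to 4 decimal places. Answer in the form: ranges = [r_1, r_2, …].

ranges = [3.7477, 5.3319, 1.4287]

beam 1: φ=-90°, α=15°
  direction (0.9659, 0.2588); cell (2,1); t to first gridline: x 0.6419, y 2.0478 (then +1.0353 / +3.8637)
    (3,1) via x @ 0.6419
    (4,1) via x @ 1.6771
    (4,2) via y @ 2.0478
    (5,2) via x @ 2.7124
    (6,2) via x @ 3.7477  # hit
  → r_1 = 3.7477
beam 2: φ=0°, α=105°
  direction (-0.2588, 0.9659); cell (2,1); t to first gridline: x 1.4682, y 0.5487 (then +3.8637 / +1.0353)
    (2,2) via y @ 0.5487
    (1,2) via x @ 1.4682
    (1,3) via y @ 1.5840
    (1,4) via y @ 2.6192
    (1,5) via y @ 3.6545
    (1,6) via y @ 4.6898
    (0,6) via x @ 5.3319  # hit
  → r_2 = 5.3319
beam 3: φ=90°, α=195°
  direction (-0.9659, -0.2588); cell (2,1); t to first gridline: x 0.3934, y 1.8159 (then +1.0353 / +3.8637)
    (1,1) via x @ 0.3934
    (0,1) via x @ 1.4287  # hit
  → r_3 = 1.4287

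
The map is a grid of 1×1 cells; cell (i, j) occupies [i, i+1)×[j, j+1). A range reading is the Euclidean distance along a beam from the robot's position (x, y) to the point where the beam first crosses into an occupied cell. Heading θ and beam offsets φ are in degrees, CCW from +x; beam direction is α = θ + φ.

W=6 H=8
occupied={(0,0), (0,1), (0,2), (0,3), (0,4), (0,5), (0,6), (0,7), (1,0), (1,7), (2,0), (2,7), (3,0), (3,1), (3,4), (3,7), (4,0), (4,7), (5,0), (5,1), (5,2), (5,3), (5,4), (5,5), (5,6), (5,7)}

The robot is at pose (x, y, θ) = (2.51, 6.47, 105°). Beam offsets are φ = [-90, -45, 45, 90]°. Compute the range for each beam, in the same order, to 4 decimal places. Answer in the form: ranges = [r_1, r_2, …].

beam 1: φ=-90°, α=15°
  dir = (cos 15°, sin 15°) = (0.9659, 0.2588); from cell (2,6)
  next x-line at t=0.5073, next y-line at t=2.0478; Δt_x=1.0353, Δt_y=3.8637
    x: enter (3,6) at t=0.5073
    x: enter (4,6) at t=1.5426
    y: enter (4,7) at t=2.0478 ← occupied
  → r_1 = 2.0478
beam 2: φ=-45°, α=60°
  dir = (cos 60°, sin 60°) = (0.5000, 0.8660); from cell (2,6)
  next x-line at t=0.9800, next y-line at t=0.6120; Δt_x=2.0000, Δt_y=1.1547
    y: enter (2,7) at t=0.6120 ← occupied
  → r_2 = 0.6120
beam 3: φ=45°, α=150°
  dir = (cos 150°, sin 150°) = (-0.8660, 0.5000); from cell (2,6)
  next x-line at t=0.5889, next y-line at t=1.0600; Δt_x=1.1547, Δt_y=2.0000
    x: enter (1,6) at t=0.5889
    y: enter (1,7) at t=1.0600 ← occupied
  → r_3 = 1.0600
beam 4: φ=90°, α=195°
  dir = (cos 195°, sin 195°) = (-0.9659, -0.2588); from cell (2,6)
  next x-line at t=0.5280, next y-line at t=1.8159; Δt_x=1.0353, Δt_y=3.8637
    x: enter (1,6) at t=0.5280
    x: enter (0,6) at t=1.5633 ← occupied
  → r_4 = 1.5633

ranges = [2.0478, 0.6120, 1.0600, 1.5633]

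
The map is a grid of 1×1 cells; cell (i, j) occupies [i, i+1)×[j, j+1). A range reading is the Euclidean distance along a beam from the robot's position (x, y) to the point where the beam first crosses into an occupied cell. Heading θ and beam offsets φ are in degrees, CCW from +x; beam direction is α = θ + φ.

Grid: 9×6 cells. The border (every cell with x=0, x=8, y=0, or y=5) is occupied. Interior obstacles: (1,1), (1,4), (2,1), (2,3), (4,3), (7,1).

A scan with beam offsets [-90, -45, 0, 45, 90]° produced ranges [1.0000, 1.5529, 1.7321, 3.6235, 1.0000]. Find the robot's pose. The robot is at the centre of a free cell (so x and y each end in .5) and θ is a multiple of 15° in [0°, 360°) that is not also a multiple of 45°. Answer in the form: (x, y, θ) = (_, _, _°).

Candidates: 22 free-cell centres × 16 headings = 352 poses. Raycast each; keep the one whose scan matches to 4 dp.
  (6.5, 2.5, 210°): beam 1 = 2.8868 ≠ 1.0000 ✗
  (5.5, 4.5, 255°): beam 1 = 1.9319 ≠ 1.0000 ✗
  (7.5, 4.5, 210°): beam 1 = 0.5774 ≠ 1.0000 ✗
  (7.5, 4.5, 195°): beam 1 = 0.5176 ≠ 1.0000 ✗
  (5.5, 3.5, 165°): beam 1 = 1.5529 ≠ 1.0000 ✗
  …
  (3.5, 2.5, 300°): r_1=1.0000, r_2=1.5529, r_3=1.7321, r_4=3.6235, r_5=1.0000 — all match ✓
No second candidate reproduces the full scan.

(x, y, θ) = (3.5, 2.5, 300°)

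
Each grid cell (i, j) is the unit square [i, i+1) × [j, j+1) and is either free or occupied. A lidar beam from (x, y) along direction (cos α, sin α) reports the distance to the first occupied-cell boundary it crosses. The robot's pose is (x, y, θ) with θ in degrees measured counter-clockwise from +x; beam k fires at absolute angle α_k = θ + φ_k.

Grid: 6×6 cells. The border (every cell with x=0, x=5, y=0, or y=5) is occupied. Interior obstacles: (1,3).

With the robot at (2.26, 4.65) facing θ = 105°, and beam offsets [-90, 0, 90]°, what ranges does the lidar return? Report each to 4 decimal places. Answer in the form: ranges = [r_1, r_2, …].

ranges = [1.3523, 0.3623, 1.3044]

beam 1: φ=-90°, α=15°
  direction (0.9659, 0.2588); cell (2,4); t to first gridline: x 0.7661, y 1.3523 (then +1.0353 / +3.8637)
    (3,4) via x @ 0.7661
    (3,5) via y @ 1.3523  # hit
  → r_1 = 1.3523
beam 2: φ=0°, α=105°
  direction (-0.2588, 0.9659); cell (2,4); t to first gridline: x 1.0046, y 0.3623 (then +3.8637 / +1.0353)
    (2,5) via y @ 0.3623  # hit
  → r_2 = 0.3623
beam 3: φ=90°, α=195°
  direction (-0.9659, -0.2588); cell (2,4); t to first gridline: x 0.2692, y 2.5114 (then +1.0353 / +3.8637)
    (1,4) via x @ 0.2692
    (0,4) via x @ 1.3044  # hit
  → r_3 = 1.3044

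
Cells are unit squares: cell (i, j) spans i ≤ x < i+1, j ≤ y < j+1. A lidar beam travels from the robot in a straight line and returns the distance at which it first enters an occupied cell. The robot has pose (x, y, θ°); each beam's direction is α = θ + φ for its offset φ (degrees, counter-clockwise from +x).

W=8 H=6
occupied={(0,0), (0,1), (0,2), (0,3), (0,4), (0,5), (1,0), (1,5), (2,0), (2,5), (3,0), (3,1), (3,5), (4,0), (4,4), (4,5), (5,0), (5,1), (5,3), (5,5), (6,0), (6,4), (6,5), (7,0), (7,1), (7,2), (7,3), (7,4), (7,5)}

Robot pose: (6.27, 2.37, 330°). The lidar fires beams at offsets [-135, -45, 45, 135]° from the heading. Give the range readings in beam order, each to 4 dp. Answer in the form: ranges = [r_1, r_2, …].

beam 1: φ=-135°, α=195°
  d=(-0.9659,-0.2588)  start (6,2)  tX=0.2795 tY=1.4296  stride 1/|dx|=1.0353 1/|dy|=3.8637
    cross x-line → (5,2), t=0.2795
    cross x-line → (4,2), t=1.3148
    cross y-line → (4,1), t=1.4296
    cross x-line → (3,1), t=2.3501 (wall)
  → r_1 = 2.3501
beam 2: φ=-45°, α=285°
  d=(0.2588,-0.9659)  start (6,2)  tX=2.8205 tY=0.3831  stride 1/|dx|=3.8637 1/|dy|=1.0353
    cross y-line → (6,1), t=0.3831
    cross y-line → (6,0), t=1.4183 (wall)
  → r_2 = 1.4183
beam 3: φ=45°, α=15°
  d=(0.9659,0.2588)  start (6,2)  tX=0.7558 tY=2.4341  stride 1/|dx|=1.0353 1/|dy|=3.8637
    cross x-line → (7,2), t=0.7558 (wall)
  → r_3 = 0.7558
beam 4: φ=135°, α=105°
  d=(-0.2588,0.9659)  start (6,2)  tX=1.0432 tY=0.6522  stride 1/|dx|=3.8637 1/|dy|=1.0353
    cross y-line → (6,3), t=0.6522
    cross x-line → (5,3), t=1.0432 (wall)
  → r_4 = 1.0432

ranges = [2.3501, 1.4183, 0.7558, 1.0432]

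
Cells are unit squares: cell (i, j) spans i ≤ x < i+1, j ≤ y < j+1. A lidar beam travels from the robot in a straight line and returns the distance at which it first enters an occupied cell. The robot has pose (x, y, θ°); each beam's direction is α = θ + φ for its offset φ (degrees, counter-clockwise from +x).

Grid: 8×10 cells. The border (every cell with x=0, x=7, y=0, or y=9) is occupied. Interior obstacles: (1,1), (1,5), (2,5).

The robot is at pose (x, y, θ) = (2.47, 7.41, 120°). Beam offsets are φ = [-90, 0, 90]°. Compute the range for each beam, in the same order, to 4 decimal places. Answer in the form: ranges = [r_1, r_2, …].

ranges = [3.1800, 1.8360, 1.6974]

beam 1: φ=-90°, α=30°
  dir = (cos 30°, sin 30°) = (0.8660, 0.5000); from cell (2,7)
  next x-line at t=0.6120, next y-line at t=1.1800; Δt_x=1.1547, Δt_y=2.0000
    x: enter (3,7) at t=0.6120
    y: enter (3,8) at t=1.1800
    x: enter (4,8) at t=1.7667
    x: enter (5,8) at t=2.9214
    y: enter (5,9) at t=3.1800 ← occupied
  → r_1 = 3.1800
beam 2: φ=0°, α=120°
  dir = (cos 120°, sin 120°) = (-0.5000, 0.8660); from cell (2,7)
  next x-line at t=0.9400, next y-line at t=0.6813; Δt_x=2.0000, Δt_y=1.1547
    y: enter (2,8) at t=0.6813
    x: enter (1,8) at t=0.9400
    y: enter (1,9) at t=1.8360 ← occupied
  → r_2 = 1.8360
beam 3: φ=90°, α=210°
  dir = (cos 210°, sin 210°) = (-0.8660, -0.5000); from cell (2,7)
  next x-line at t=0.5427, next y-line at t=0.8200; Δt_x=1.1547, Δt_y=2.0000
    x: enter (1,7) at t=0.5427
    y: enter (1,6) at t=0.8200
    x: enter (0,6) at t=1.6974 ← occupied
  → r_3 = 1.6974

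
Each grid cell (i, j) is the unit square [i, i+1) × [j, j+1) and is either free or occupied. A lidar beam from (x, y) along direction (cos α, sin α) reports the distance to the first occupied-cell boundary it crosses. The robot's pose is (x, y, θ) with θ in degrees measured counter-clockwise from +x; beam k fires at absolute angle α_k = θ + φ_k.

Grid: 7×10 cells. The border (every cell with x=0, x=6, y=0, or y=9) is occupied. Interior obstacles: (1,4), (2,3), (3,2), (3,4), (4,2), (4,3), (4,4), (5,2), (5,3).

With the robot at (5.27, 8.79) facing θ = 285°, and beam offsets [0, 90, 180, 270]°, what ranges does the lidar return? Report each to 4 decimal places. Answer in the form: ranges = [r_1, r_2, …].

ranges = [2.8205, 0.7558, 0.2174, 4.4206]

beam 1: φ=0°, α=285°
  dir = (cos 285°, sin 285°) = (0.2588, -0.9659); from cell (5,8)
  next x-line at t=2.8205, next y-line at t=0.8179; Δt_x=3.8637, Δt_y=1.0353
    y: enter (5,7) at t=0.8179
    y: enter (5,6) at t=1.8531
    x: enter (6,6) at t=2.8205 ← occupied
  → r_1 = 2.8205
beam 2: φ=90°, α=15°
  dir = (cos 15°, sin 15°) = (0.9659, 0.2588); from cell (5,8)
  next x-line at t=0.7558, next y-line at t=0.8114; Δt_x=1.0353, Δt_y=3.8637
    x: enter (6,8) at t=0.7558 ← occupied
  → r_2 = 0.7558
beam 3: φ=180°, α=105°
  dir = (cos 105°, sin 105°) = (-0.2588, 0.9659); from cell (5,8)
  next x-line at t=1.0432, next y-line at t=0.2174; Δt_x=3.8637, Δt_y=1.0353
    y: enter (5,9) at t=0.2174 ← occupied
  → r_3 = 0.2174
beam 4: φ=270°, α=195°
  dir = (cos 195°, sin 195°) = (-0.9659, -0.2588); from cell (5,8)
  next x-line at t=0.2795, next y-line at t=3.0523; Δt_x=1.0353, Δt_y=3.8637
    x: enter (4,8) at t=0.2795
    x: enter (3,8) at t=1.3148
    x: enter (2,8) at t=2.3501
    y: enter (2,7) at t=3.0523
    x: enter (1,7) at t=3.3854
    x: enter (0,7) at t=4.4206 ← occupied
  → r_4 = 4.4206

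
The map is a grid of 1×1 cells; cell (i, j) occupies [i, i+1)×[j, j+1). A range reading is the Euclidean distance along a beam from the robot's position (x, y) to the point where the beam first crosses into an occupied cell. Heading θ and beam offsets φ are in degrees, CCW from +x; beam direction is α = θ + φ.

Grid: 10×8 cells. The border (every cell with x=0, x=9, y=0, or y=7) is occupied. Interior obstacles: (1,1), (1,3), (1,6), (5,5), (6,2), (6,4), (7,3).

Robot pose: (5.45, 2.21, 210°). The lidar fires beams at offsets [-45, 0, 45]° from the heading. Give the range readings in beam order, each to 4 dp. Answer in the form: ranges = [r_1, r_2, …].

ranges = [3.5717, 2.4200, 1.2527]

beam 1: φ=-45°, α=165°
  d=(-0.9659,0.2588)  start (5,2)  tX=0.4659 tY=3.0523  stride 1/|dx|=1.0353 1/|dy|=3.8637
    cross x-line → (4,2), t=0.4659
    cross x-line → (3,2), t=1.5012
    cross x-line → (2,2), t=2.5364
    cross y-line → (2,3), t=3.0523
    cross x-line → (1,3), t=3.5717 (wall)
  → r_1 = 3.5717
beam 2: φ=0°, α=210°
  d=(-0.8660,-0.5000)  start (5,2)  tX=0.5196 tY=0.4200  stride 1/|dx|=1.1547 1/|dy|=2.0000
    cross y-line → (5,1), t=0.4200
    cross x-line → (4,1), t=0.5196
    cross x-line → (3,1), t=1.6743
    cross y-line → (3,0), t=2.4200 (wall)
  → r_2 = 2.4200
beam 3: φ=45°, α=255°
  d=(-0.2588,-0.9659)  start (5,2)  tX=1.7387 tY=0.2174  stride 1/|dx|=3.8637 1/|dy|=1.0353
    cross y-line → (5,1), t=0.2174
    cross y-line → (5,0), t=1.2527 (wall)
  → r_3 = 1.2527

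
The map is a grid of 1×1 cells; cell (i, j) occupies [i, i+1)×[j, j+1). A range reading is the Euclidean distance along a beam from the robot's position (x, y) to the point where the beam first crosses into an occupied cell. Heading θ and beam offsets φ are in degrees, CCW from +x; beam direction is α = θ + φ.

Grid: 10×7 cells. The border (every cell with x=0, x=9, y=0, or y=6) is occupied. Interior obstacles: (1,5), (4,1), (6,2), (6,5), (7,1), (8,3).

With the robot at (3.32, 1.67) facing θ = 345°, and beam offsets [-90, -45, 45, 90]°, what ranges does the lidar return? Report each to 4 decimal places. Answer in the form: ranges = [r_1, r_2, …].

ranges = [0.6936, 0.7736, 6.5587, 4.4827]

beam 1: φ=-90°, α=255°
  cosα=-0.2588 sinα=-0.9659 | (3,1) | tMaxX 1.2364 tMaxY 0.6936 | tΔX 3.8637 tΔY 1.0353
    t=0.6936 [y] (3,0) — stop
  → r_1 = 0.6936
beam 2: φ=-45°, α=300°
  cosα=0.5000 sinα=-0.8660 | (3,1) | tMaxX 1.3600 tMaxY 0.7736 | tΔX 2.0000 tΔY 1.1547
    t=0.7736 [y] (3,0) — stop
  → r_2 = 0.7736
beam 3: φ=45°, α=30°
  cosα=0.8660 sinα=0.5000 | (3,1) | tMaxX 0.7852 tMaxY 0.6600 | tΔX 1.1547 tΔY 2.0000
    t=0.6600 [y] (3,2)
    t=0.7852 [x] (4,2)
    t=1.9399 [x] (5,2)
    t=2.6600 [y] (5,3)
    t=3.0946 [x] (6,3)
    t=4.2493 [x] (7,3)
    t=4.6600 [y] (7,4)
    t=5.4040 [x] (8,4)
    t=6.5587 [x] (9,4) — stop
  → r_3 = 6.5587
beam 4: φ=90°, α=75°
  cosα=0.2588 sinα=0.9659 | (3,1) | tMaxX 2.6273 tMaxY 0.3416 | tΔX 3.8637 tΔY 1.0353
    t=0.3416 [y] (3,2)
    t=1.3769 [y] (3,3)
    t=2.4122 [y] (3,4)
    t=2.6273 [x] (4,4)
    t=3.4475 [y] (4,5)
    t=4.4827 [y] (4,6) — stop
  → r_4 = 4.4827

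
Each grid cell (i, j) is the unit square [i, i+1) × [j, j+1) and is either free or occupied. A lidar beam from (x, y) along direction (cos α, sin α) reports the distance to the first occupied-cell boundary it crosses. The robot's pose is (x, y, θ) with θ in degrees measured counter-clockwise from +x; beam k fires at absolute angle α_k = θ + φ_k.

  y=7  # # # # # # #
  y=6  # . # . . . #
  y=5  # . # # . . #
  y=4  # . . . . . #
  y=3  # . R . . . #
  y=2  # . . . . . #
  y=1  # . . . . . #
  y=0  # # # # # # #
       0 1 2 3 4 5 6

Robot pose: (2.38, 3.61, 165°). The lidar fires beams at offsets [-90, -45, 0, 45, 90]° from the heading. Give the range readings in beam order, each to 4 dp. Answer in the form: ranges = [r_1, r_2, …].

ranges = [1.4390, 2.7600, 1.4287, 1.5935, 2.7021]

beam 1: φ=-90°, α=75°
  direction (0.2588, 0.9659); cell (2,3); t to first gridline: x 2.3955, y 0.4038 (then +3.8637 / +1.0353)
    (2,4) via y @ 0.4038
    (2,5) via y @ 1.4390  # hit
  → r_1 = 1.4390
beam 2: φ=-45°, α=120°
  direction (-0.5000, 0.8660); cell (2,3); t to first gridline: x 0.7600, y 0.4503 (then +2.0000 / +1.1547)
    (2,4) via y @ 0.4503
    (1,4) via x @ 0.7600
    (1,5) via y @ 1.6050
    (1,6) via y @ 2.7597
    (0,6) via x @ 2.7600  # hit
  → r_2 = 2.7600
beam 3: φ=0°, α=165°
  direction (-0.9659, 0.2588); cell (2,3); t to first gridline: x 0.3934, y 1.5068 (then +1.0353 / +3.8637)
    (1,3) via x @ 0.3934
    (0,3) via x @ 1.4287  # hit
  → r_3 = 1.4287
beam 4: φ=45°, α=210°
  direction (-0.8660, -0.5000); cell (2,3); t to first gridline: x 0.4388, y 1.2200 (then +1.1547 / +2.0000)
    (1,3) via x @ 0.4388
    (1,2) via y @ 1.2200
    (0,2) via x @ 1.5935  # hit
  → r_4 = 1.5935
beam 5: φ=90°, α=255°
  direction (-0.2588, -0.9659); cell (2,3); t to first gridline: x 1.4682, y 0.6315 (then +3.8637 / +1.0353)
    (2,2) via y @ 0.6315
    (1,2) via x @ 1.4682
    (1,1) via y @ 1.6668
    (1,0) via y @ 2.7021  # hit
  → r_5 = 2.7021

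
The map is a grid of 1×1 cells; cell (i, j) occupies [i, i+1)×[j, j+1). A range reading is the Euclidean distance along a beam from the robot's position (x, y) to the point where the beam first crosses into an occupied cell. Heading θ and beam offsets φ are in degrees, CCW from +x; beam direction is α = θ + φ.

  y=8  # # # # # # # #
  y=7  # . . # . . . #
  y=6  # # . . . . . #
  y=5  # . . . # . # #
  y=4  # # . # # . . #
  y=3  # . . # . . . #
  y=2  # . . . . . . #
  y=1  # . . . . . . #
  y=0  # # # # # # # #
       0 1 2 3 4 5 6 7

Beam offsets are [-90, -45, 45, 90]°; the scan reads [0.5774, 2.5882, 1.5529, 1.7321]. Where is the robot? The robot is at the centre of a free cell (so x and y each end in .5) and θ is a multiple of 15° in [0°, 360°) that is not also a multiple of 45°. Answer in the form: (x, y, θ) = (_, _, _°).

The pose lattice has 34·16 = 544 candidates. Test each by forward raycasting.
  (2.5, 5.5, 210°): beam 1 = 1.0000 ≠ 0.5774 ✗
  (2.5, 6.5, 255°): beam 1 = 0.5176 ≠ 0.5774 ✗
  (1.5, 7.5, 105°): beam 1 = 1.5529 ≠ 0.5774 ✗
  …
  (3.5, 2.5, 210°): r_1=0.5774, r_2=2.5882, r_3=1.5529, r_4=1.7321 — all match ✓
Only this pose fits every beam.

(x, y, θ) = (3.5, 2.5, 210°)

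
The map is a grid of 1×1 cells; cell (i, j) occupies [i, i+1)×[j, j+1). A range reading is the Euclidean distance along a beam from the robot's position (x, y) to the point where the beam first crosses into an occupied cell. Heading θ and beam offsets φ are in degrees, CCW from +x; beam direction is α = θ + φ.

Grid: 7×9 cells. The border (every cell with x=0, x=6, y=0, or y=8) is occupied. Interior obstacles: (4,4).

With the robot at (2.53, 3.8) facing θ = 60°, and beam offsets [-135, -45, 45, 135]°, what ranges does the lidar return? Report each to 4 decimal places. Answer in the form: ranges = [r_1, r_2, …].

beam 1: φ=-135°, α=285°
  direction (0.2588, -0.9659); cell (2,3); t to first gridline: x 1.8159, y 0.8282 (then +3.8637 / +1.0353)
    (2,2) via y @ 0.8282
    (3,2) via x @ 1.8159
    (3,1) via y @ 1.8635
    (3,0) via y @ 2.8988  # hit
  → r_1 = 2.8988
beam 2: φ=-45°, α=15°
  direction (0.9659, 0.2588); cell (2,3); t to first gridline: x 0.4866, y 0.7727 (then +1.0353 / +3.8637)
    (3,3) via x @ 0.4866
    (3,4) via y @ 0.7727
    (4,4) via x @ 1.5219  # hit
  → r_2 = 1.5219
beam 3: φ=45°, α=105°
  direction (-0.2588, 0.9659); cell (2,3); t to first gridline: x 2.0478, y 0.2071 (then +3.8637 / +1.0353)
    (2,4) via y @ 0.2071
    (2,5) via y @ 1.2423
    (1,5) via x @ 2.0478
    (1,6) via y @ 2.2776
    (1,7) via y @ 3.3129
    (1,8) via y @ 4.3482  # hit
  → r_3 = 4.3482
beam 4: φ=135°, α=195°
  direction (-0.9659, -0.2588); cell (2,3); t to first gridline: x 0.5487, y 3.0910 (then +1.0353 / +3.8637)
    (1,3) via x @ 0.5487
    (0,3) via x @ 1.5840  # hit
  → r_4 = 1.5840

ranges = [2.8988, 1.5219, 4.3482, 1.5840]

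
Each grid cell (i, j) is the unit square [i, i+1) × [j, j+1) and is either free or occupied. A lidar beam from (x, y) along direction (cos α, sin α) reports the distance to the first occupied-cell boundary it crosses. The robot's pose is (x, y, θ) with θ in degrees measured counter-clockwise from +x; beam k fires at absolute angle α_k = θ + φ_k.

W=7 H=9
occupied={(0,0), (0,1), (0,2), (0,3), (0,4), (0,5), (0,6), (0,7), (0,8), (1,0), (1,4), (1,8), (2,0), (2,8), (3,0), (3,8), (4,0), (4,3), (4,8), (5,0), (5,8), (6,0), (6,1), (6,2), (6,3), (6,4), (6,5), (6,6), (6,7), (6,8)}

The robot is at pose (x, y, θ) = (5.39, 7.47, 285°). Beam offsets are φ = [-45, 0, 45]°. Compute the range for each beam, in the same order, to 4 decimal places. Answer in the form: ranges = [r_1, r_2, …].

beam 1: φ=-45°, α=240°
  dir = (cos 240°, sin 240°) = (-0.5000, -0.8660); from cell (5,7)
  next x-line at t=0.7800, next y-line at t=0.5427; Δt_x=2.0000, Δt_y=1.1547
    y: enter (5,6) at t=0.5427
    x: enter (4,6) at t=0.7800
    y: enter (4,5) at t=1.6974
    x: enter (3,5) at t=2.7800
    y: enter (3,4) at t=2.8521
    y: enter (3,3) at t=4.0068
    x: enter (2,3) at t=4.7800
    y: enter (2,2) at t=5.1615
    y: enter (2,1) at t=6.3162
    x: enter (1,1) at t=6.7800
    y: enter (1,0) at t=7.4709 ← occupied
  → r_1 = 7.4709
beam 2: φ=0°, α=285°
  dir = (cos 285°, sin 285°) = (0.2588, -0.9659); from cell (5,7)
  next x-line at t=2.3569, next y-line at t=0.4866; Δt_x=3.8637, Δt_y=1.0353
    y: enter (5,6) at t=0.4866
    y: enter (5,5) at t=1.5219
    x: enter (6,5) at t=2.3569 ← occupied
  → r_2 = 2.3569
beam 3: φ=45°, α=330°
  dir = (cos 330°, sin 330°) = (0.8660, -0.5000); from cell (5,7)
  next x-line at t=0.7044, next y-line at t=0.9400; Δt_x=1.1547, Δt_y=2.0000
    x: enter (6,7) at t=0.7044 ← occupied
  → r_3 = 0.7044

ranges = [7.4709, 2.3569, 0.7044]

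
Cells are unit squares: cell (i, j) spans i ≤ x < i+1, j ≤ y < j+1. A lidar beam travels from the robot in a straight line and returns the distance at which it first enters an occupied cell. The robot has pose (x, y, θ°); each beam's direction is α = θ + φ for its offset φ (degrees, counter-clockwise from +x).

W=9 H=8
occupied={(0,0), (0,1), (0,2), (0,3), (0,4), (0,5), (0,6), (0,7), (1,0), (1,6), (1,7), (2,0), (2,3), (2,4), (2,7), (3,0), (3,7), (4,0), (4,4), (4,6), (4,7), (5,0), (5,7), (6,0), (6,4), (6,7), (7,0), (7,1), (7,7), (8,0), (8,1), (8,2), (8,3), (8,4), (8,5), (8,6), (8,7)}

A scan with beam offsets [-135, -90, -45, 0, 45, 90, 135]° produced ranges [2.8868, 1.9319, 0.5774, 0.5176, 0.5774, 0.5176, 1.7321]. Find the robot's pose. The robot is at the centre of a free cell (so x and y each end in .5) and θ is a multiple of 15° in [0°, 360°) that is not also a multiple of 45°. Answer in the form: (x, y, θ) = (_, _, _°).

Candidates: 35 free-cell centres × 16 headings = 560 poses. Raycast each; keep the one whose scan matches to 4 dp.
  (2.5, 2.5, 165°): beam 1 = 4.0415 ≠ 2.8868 ✗
  (3.5, 6.5, 165°): beam 1 = 0.5774 ≠ 2.8868 ✗
  (7.5, 2.5, 60°): beam 1 = 0.5176 ≠ 2.8868 ✗
  …
  (5.5, 6.5, 105°): r_1=2.8868, r_2=1.9319, r_3=0.5774, r_4=0.5176, r_5=0.5774, r_6=0.5176, r_7=1.7321 — all match ✓
Only this pose fits every beam.

(x, y, θ) = (5.5, 6.5, 105°)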